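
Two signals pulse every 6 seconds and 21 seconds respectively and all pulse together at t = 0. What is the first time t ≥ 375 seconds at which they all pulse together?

378 seconds

Joint pulses occur at multiples of LCM(6, 21).
6 = 2 × 3
21 = 3 × 7
LCM(6, 21) = 2 × 3 × 7 = 42.
Smallest multiple of 42 that is ≥ 375: ⌈375/42⌉ × 42 = 9 × 42 = 378.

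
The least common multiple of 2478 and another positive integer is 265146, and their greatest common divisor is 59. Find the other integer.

6313

gcd × lcm = product of the two integers, so the other integer is (59 × 265146) / 2478 = 6313.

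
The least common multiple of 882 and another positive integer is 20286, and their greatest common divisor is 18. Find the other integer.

414

gcd × lcm = product of the two integers, so the other integer is (18 × 20286) / 882 = 414.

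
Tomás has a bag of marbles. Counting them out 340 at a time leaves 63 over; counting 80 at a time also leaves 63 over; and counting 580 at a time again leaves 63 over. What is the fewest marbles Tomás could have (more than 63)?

39503

N − 63 must be a common multiple of 340, 80, and 580.
340 = 2^2 × 5 × 17
80 = 2^4 × 5
580 = 2^2 × 5 × 29
LCM(340, 80, 580) = 2^4 × 5 × 17 × 29 = 39440.
Smallest N > 63 is LCM + 63 = 39440 + 63 = 39503.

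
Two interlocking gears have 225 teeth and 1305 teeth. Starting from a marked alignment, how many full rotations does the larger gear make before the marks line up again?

5 rotations

They are all back at their starting positions together after one LCM of the periods.
225 = 3^2 × 5^2
1305 = 3^2 × 5 × 29
LCM(225, 1305) = 3^2 × 5^2 × 29 = 6525.
Rotations for period 1305: 6525 / 1305 = 5.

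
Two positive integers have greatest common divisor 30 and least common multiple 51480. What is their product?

For any two positive integers, gcd × lcm = product = 30 × 51480 = 1544400.

1544400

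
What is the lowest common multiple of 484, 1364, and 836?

285076

484 = 2^2 × 11^2
1364 = 2^2 × 11 × 31
836 = 2^2 × 11 × 19
LCM(484, 1364, 836) = 2^2 × 11^2 × 19 × 31 = 285076.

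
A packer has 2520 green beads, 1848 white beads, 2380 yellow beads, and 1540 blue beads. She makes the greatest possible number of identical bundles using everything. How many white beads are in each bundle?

Number of bundles = gcd(2520, 1848, 2380, 1540).
2520 = 2^3 × 3^2 × 5 × 7
1848 = 2^3 × 3 × 7 × 11
2380 = 2^2 × 5 × 7 × 17
1540 = 2^2 × 5 × 7 × 11
gcd(2520, 1848, 2380, 1540) = 2^2 × 7 = 28.
white beads per bundle = 1848 / 28 = 66.

66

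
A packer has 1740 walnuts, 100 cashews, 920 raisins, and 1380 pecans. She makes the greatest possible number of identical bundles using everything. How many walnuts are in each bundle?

87

Number of bundles = gcd(1740, 100, 920, 1380).
1740 = 2^2 × 3 × 5 × 29
100 = 2^2 × 5^2
920 = 2^3 × 5 × 23
1380 = 2^2 × 3 × 5 × 23
gcd(1740, 100, 920, 1380) = 2^2 × 5 = 20.
walnuts per bundle = 1740 / 20 = 87.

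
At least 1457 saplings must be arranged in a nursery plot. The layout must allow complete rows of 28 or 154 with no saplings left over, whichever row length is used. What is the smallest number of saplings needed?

1540

The number of saplings must be a common multiple of 28 and 154, so a multiple of their LCM.
28 = 2^2 × 7
154 = 2 × 7 × 11
LCM(28, 154) = 2^2 × 7 × 11 = 308.
Smallest multiple of 308 that is ≥ 1457: ⌈1457/308⌉ × 308 = 5 × 308 = 1540.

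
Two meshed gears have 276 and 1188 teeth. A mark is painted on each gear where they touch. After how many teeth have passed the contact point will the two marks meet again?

27324 teeth

We need the least common multiple of the intervals.
276 = 2^2 × 3 × 23
1188 = 2^2 × 3^3 × 11
LCM(276, 1188) = 2^2 × 3^3 × 11 × 23 = 27324.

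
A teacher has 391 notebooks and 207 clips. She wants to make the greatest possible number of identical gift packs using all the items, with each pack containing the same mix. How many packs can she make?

23 packs

The pack count must divide each quantity, so the greatest is gcd(391, 207).
391 = 17 × 23
207 = 3^2 × 23
gcd(391, 207) = 23.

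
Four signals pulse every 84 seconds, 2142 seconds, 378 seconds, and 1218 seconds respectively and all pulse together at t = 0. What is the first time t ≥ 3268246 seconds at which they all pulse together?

3354372 seconds

Joint pulses occur at multiples of LCM(84, 2142, 378, 1218).
84 = 2^2 × 3 × 7
2142 = 2 × 3^2 × 7 × 17
378 = 2 × 3^3 × 7
1218 = 2 × 3 × 7 × 29
LCM(84, 2142, 378, 1218) = 2^2 × 3^3 × 7 × 17 × 29 = 372708.
Smallest multiple of 372708 that is ≥ 3268246: ⌈3268246/372708⌉ × 372708 = 9 × 372708 = 3354372.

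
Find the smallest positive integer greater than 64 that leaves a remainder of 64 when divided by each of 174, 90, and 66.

28774

N − 64 must be a common multiple of 174, 90, and 66.
174 = 2 × 3 × 29
90 = 2 × 3^2 × 5
66 = 2 × 3 × 11
LCM(174, 90, 66) = 2 × 3^2 × 5 × 11 × 29 = 28710.
Smallest N > 64 is LCM + 64 = 28710 + 64 = 28774.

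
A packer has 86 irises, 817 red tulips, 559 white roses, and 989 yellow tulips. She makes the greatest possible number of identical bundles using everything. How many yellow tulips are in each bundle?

23

Number of bundles = gcd(86, 817, 559, 989).
86 = 2 × 43
817 = 19 × 43
559 = 13 × 43
989 = 23 × 43
gcd(86, 817, 559, 989) = 43.
yellow tulips per bundle = 989 / 43 = 23.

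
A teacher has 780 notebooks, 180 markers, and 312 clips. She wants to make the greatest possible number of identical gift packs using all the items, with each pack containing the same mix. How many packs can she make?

The pack count must divide each quantity, so the greatest is gcd(780, 180, 312).
780 = 2^2 × 3 × 5 × 13
180 = 2^2 × 3^2 × 5
312 = 2^3 × 3 × 13
gcd(780, 180, 312) = 2^2 × 3 = 12.

12 packs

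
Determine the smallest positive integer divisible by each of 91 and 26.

182

91 = 7 × 13
26 = 2 × 13
LCM(91, 26) = 2 × 7 × 13 = 182.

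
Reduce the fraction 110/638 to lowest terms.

5/29

110 = 2 × 5 × 11
638 = 2 × 11 × 29
gcd(110, 638) = 2 × 11 = 22.
Divide numerator and denominator by 22: 110/638 = 5/29.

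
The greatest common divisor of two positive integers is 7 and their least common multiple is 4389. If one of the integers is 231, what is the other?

For two integers, gcd × lcm = product, so the other is (7 × 4389) / 231 = 30723 / 231 = 133.

133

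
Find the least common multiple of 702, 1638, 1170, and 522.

712530

702 = 2 × 3^3 × 13
1638 = 2 × 3^2 × 7 × 13
1170 = 2 × 3^2 × 5 × 13
522 = 2 × 3^2 × 29
LCM(702, 1638, 1170, 522) = 2 × 3^3 × 5 × 7 × 13 × 29 = 712530.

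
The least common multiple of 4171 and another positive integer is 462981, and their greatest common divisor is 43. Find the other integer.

4773

gcd × lcm = product of the two integers, so the other integer is (43 × 462981) / 4171 = 4773.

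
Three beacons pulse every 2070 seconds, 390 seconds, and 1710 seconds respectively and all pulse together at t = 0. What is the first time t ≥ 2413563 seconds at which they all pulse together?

2556450 seconds

Joint pulses occur at multiples of LCM(2070, 390, 1710).
2070 = 2 × 3^2 × 5 × 23
390 = 2 × 3 × 5 × 13
1710 = 2 × 3^2 × 5 × 19
LCM(2070, 390, 1710) = 2 × 3^2 × 5 × 13 × 19 × 23 = 511290.
Smallest multiple of 511290 that is ≥ 2413563: ⌈2413563/511290⌉ × 511290 = 5 × 511290 = 2556450.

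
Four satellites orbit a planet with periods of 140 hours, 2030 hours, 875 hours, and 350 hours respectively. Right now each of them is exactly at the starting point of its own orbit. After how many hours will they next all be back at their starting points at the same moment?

101500 hours

The first simultaneous occurrence is after LCM of the individual periods.
140 = 2^2 × 5 × 7
2030 = 2 × 5 × 7 × 29
875 = 5^3 × 7
350 = 2 × 5^2 × 7
LCM(140, 2030, 875, 350) = 2^2 × 5^3 × 7 × 29 = 101500.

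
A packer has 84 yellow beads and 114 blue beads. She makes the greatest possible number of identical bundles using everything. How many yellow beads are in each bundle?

14

Number of bundles = gcd(84, 114).
84 = 2^2 × 3 × 7
114 = 2 × 3 × 19
gcd(84, 114) = 2 × 3 = 6.
yellow beads per bundle = 84 / 6 = 14.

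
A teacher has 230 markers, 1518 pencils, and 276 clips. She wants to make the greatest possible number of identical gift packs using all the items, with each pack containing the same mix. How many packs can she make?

46 packs

The pack count must divide each quantity, so the greatest is gcd(230, 1518, 276).
230 = 2 × 5 × 23
1518 = 2 × 3 × 11 × 23
276 = 2^2 × 3 × 23
gcd(230, 1518, 276) = 2 × 23 = 46.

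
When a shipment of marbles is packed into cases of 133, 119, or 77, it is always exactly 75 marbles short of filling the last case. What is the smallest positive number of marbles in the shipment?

Being 75 short of a full case of size k means N ≡ −75 (mod k), i.e. N + 75 is a multiple of each size.
133 = 7 × 19
119 = 7 × 17
77 = 7 × 11
LCM(133, 119, 77) = 7 × 11 × 17 × 19 = 24871.
Smallest positive N is 24871 − 75 = 24796.

24796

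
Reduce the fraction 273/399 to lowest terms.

13/19

273 = 3 × 7 × 13
399 = 3 × 7 × 19
gcd(273, 399) = 3 × 7 = 21.
Divide numerator and denominator by 21: 273/399 = 13/19.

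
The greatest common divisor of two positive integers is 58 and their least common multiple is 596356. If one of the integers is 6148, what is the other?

5626

For two integers, gcd × lcm = product, so the other is (58 × 596356) / 6148 = 34588648 / 6148 = 5626.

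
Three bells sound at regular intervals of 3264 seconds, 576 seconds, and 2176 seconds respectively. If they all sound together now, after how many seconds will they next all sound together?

19584 seconds

The first simultaneous occurrence is after LCM of the individual periods.
3264 = 2^6 × 3 × 17
576 = 2^6 × 3^2
2176 = 2^7 × 17
LCM(3264, 576, 2176) = 2^7 × 3^2 × 17 = 19584.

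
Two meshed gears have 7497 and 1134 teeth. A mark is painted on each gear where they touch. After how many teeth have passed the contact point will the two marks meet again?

They coincide at every common multiple of the periods; the first is the LCM.
7497 = 3^2 × 7^2 × 17
1134 = 2 × 3^4 × 7
LCM(7497, 1134) = 2 × 3^4 × 7^2 × 17 = 134946.

134946 teeth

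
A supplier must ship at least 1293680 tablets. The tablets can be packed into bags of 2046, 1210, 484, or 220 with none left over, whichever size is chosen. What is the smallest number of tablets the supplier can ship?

1350360

The number of tablets must be a common multiple of 2046, 1210, 484, and 220, so a multiple of their LCM.
2046 = 2 × 3 × 11 × 31
1210 = 2 × 5 × 11^2
484 = 2^2 × 11^2
220 = 2^2 × 5 × 11
LCM(2046, 1210, 484, 220) = 2^2 × 3 × 5 × 11^2 × 31 = 225060.
Smallest multiple of 225060 that is ≥ 1293680: ⌈1293680/225060⌉ × 225060 = 6 × 225060 = 1350360.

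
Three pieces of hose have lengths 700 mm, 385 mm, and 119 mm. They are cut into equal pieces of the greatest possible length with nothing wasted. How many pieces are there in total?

Piece length = gcd(700, 385, 119).
700 = 2^2 × 5^2 × 7
385 = 5 × 7 × 11
119 = 7 × 17
gcd(700, 385, 119) = 7.
Total pieces = 700/7 + 385/7 + 119/7 = 100 + 55 + 17 = 172.

172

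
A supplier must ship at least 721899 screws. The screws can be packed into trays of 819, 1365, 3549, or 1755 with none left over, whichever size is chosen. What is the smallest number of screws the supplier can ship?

798525

The number of screws must be a common multiple of 819, 1365, 3549, and 1755, so a multiple of their LCM.
819 = 3^2 × 7 × 13
1365 = 3 × 5 × 7 × 13
3549 = 3 × 7 × 13^2
1755 = 3^3 × 5 × 13
LCM(819, 1365, 3549, 1755) = 3^3 × 5 × 7 × 13^2 = 159705.
Smallest multiple of 159705 that is ≥ 721899: ⌈721899/159705⌉ × 159705 = 5 × 159705 = 798525.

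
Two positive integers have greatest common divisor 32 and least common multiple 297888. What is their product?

For any two positive integers, gcd × lcm = product = 32 × 297888 = 9532416.

9532416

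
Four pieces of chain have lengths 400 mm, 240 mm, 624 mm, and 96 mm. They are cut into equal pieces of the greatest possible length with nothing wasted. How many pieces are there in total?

Piece length = gcd(400, 240, 624, 96).
400 = 2^4 × 5^2
240 = 2^4 × 3 × 5
624 = 2^4 × 3 × 13
96 = 2^5 × 3
gcd(400, 240, 624, 96) = 2^4 = 16.
Total pieces = 400/16 + 240/16 + 624/16 + 96/16 = 25 + 15 + 39 + 6 = 85.

85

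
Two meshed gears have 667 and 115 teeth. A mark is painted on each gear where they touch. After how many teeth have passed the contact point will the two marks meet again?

3335 teeth

They coincide at every common multiple of the periods; the first is the LCM.
667 = 23 × 29
115 = 5 × 23
LCM(667, 115) = 5 × 23 × 29 = 3335.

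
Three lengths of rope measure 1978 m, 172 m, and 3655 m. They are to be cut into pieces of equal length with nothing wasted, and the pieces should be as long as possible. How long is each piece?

43 m

Each piece length must divide every original length, so the longest possible is gcd(1978, 172, 3655).
1978 = 2 × 23 × 43
172 = 2^2 × 43
3655 = 5 × 17 × 43
gcd(1978, 172, 3655) = 43.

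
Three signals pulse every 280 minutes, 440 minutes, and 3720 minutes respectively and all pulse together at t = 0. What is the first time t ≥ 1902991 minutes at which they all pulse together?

Joint pulses occur at multiples of LCM(280, 440, 3720).
280 = 2^3 × 5 × 7
440 = 2^3 × 5 × 11
3720 = 2^3 × 3 × 5 × 31
LCM(280, 440, 3720) = 2^3 × 3 × 5 × 7 × 11 × 31 = 286440.
Smallest multiple of 286440 that is ≥ 1902991: ⌈1902991/286440⌉ × 286440 = 7 × 286440 = 2005080.

2005080 minutes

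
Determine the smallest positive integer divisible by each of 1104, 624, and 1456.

1104 = 2^4 × 3 × 23
624 = 2^4 × 3 × 13
1456 = 2^4 × 7 × 13
LCM(1104, 624, 1456) = 2^4 × 3 × 7 × 13 × 23 = 100464.

100464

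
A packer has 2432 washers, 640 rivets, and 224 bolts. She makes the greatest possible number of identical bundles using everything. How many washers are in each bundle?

76

Number of bundles = gcd(2432, 640, 224).
2432 = 2^7 × 19
640 = 2^7 × 5
224 = 2^5 × 7
gcd(2432, 640, 224) = 2^5 = 32.
washers per bundle = 2432 / 32 = 76.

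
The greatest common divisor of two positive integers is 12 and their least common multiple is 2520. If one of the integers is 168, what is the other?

180

For two integers, gcd × lcm = product, so the other is (12 × 2520) / 168 = 30240 / 168 = 180.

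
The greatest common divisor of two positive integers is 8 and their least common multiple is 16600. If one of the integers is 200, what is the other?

For two integers, gcd × lcm = product, so the other is (8 × 16600) / 200 = 132800 / 200 = 664.

664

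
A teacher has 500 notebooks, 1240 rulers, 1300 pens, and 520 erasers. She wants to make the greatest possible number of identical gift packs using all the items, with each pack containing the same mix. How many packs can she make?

20 packs

The pack count must divide each quantity, so the greatest is gcd(500, 1240, 1300, 520).
500 = 2^2 × 5^3
1240 = 2^3 × 5 × 31
1300 = 2^2 × 5^2 × 13
520 = 2^3 × 5 × 13
gcd(500, 1240, 1300, 520) = 2^2 × 5 = 20.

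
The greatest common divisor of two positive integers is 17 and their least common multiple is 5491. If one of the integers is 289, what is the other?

323

For two integers, gcd × lcm = product, so the other is (17 × 5491) / 289 = 93347 / 289 = 323.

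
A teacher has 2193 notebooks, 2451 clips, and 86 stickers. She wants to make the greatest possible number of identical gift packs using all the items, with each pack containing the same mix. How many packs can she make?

43 packs

The pack count must divide each quantity, so the greatest is gcd(2193, 2451, 86).
2193 = 3 × 17 × 43
2451 = 3 × 19 × 43
86 = 2 × 43
gcd(2193, 2451, 86) = 43.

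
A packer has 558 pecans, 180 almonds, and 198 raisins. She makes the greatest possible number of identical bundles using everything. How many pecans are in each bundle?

Number of bundles = gcd(558, 180, 198).
558 = 2 × 3^2 × 31
180 = 2^2 × 3^2 × 5
198 = 2 × 3^2 × 11
gcd(558, 180, 198) = 2 × 3^2 = 18.
pecans per bundle = 558 / 18 = 31.

31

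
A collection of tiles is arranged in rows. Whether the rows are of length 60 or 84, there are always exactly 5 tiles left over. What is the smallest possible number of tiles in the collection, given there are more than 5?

425

N − 5 must be a common multiple of 60 and 84.
60 = 2^2 × 3 × 5
84 = 2^2 × 3 × 7
LCM(60, 84) = 2^2 × 3 × 5 × 7 = 420.
Smallest N > 5 is LCM + 5 = 420 + 5 = 425.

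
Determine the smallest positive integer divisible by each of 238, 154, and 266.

49742

238 = 2 × 7 × 17
154 = 2 × 7 × 11
266 = 2 × 7 × 19
LCM(238, 154, 266) = 2 × 7 × 11 × 17 × 19 = 49742.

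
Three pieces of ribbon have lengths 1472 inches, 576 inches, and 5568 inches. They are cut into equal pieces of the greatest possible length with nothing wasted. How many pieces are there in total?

Piece length = gcd(1472, 576, 5568).
1472 = 2^6 × 23
576 = 2^6 × 3^2
5568 = 2^6 × 3 × 29
gcd(1472, 576, 5568) = 2^6 = 64.
Total pieces = 1472/64 + 576/64 + 5568/64 = 23 + 9 + 87 = 119.

119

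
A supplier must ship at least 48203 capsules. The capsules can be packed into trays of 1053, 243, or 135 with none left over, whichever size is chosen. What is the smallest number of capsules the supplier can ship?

The number of capsules must be a common multiple of 1053, 243, and 135, so a multiple of their LCM.
1053 = 3^4 × 13
243 = 3^5
135 = 3^3 × 5
LCM(1053, 243, 135) = 3^5 × 5 × 13 = 15795.
Smallest multiple of 15795 that is ≥ 48203: ⌈48203/15795⌉ × 15795 = 4 × 15795 = 63180.

63180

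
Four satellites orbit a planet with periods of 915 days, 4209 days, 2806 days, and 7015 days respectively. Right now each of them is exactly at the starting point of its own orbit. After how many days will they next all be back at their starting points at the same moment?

They coincide at every common multiple of the periods; the first is the LCM.
915 = 3 × 5 × 61
4209 = 3 × 23 × 61
2806 = 2 × 23 × 61
7015 = 5 × 23 × 61
LCM(915, 4209, 2806, 7015) = 2 × 3 × 5 × 23 × 61 = 42090.

42090 days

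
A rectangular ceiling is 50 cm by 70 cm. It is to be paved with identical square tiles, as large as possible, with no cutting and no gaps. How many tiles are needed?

Tile side = gcd(50, 70).
50 = 2 × 5^2
70 = 2 × 5 × 7
gcd(50, 70) = 2 × 5 = 10.
Tiles: (50/10) × (70/10) = 5 × 7 = 35.

35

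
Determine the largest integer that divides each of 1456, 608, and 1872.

16

1456 = 2^4 × 7 × 13
608 = 2^5 × 19
1872 = 2^4 × 3^2 × 13
gcd(1456, 608, 1872) = 2^4 = 16.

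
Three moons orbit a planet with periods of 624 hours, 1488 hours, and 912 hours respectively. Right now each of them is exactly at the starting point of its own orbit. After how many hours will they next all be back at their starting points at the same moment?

367536 hours

We need the least common multiple of the intervals.
624 = 2^4 × 3 × 13
1488 = 2^4 × 3 × 31
912 = 2^4 × 3 × 19
LCM(624, 1488, 912) = 2^4 × 3 × 13 × 19 × 31 = 367536.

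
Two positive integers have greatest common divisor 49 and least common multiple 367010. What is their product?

17983490

For any two positive integers, gcd × lcm = product = 49 × 367010 = 17983490.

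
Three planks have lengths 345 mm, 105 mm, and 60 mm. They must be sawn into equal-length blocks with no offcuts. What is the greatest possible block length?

15 mm

The block length must divide every plank, so the greatest is gcd(345, 105, 60).
345 = 3 × 5 × 23
105 = 3 × 5 × 7
60 = 2^2 × 3 × 5
gcd(345, 105, 60) = 3 × 5 = 15.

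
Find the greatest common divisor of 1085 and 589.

1085 = 5 × 7 × 31
589 = 19 × 31
gcd(1085, 589) = 31.

31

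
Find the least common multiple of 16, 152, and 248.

16 = 2^4
152 = 2^3 × 19
248 = 2^3 × 31
LCM(16, 152, 248) = 2^4 × 19 × 31 = 9424.

9424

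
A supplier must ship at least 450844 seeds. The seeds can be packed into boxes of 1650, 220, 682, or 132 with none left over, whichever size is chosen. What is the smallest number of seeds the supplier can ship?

The number of seeds must be a common multiple of 1650, 220, 682, and 132, so a multiple of their LCM.
1650 = 2 × 3 × 5^2 × 11
220 = 2^2 × 5 × 11
682 = 2 × 11 × 31
132 = 2^2 × 3 × 11
LCM(1650, 220, 682, 132) = 2^2 × 3 × 5^2 × 11 × 31 = 102300.
Smallest multiple of 102300 that is ≥ 450844: ⌈450844/102300⌉ × 102300 = 5 × 102300 = 511500.

511500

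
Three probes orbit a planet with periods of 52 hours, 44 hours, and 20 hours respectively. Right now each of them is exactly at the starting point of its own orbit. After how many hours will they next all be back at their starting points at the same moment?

We need the least common multiple of the intervals.
52 = 2^2 × 13
44 = 2^2 × 11
20 = 2^2 × 5
LCM(52, 44, 20) = 2^2 × 5 × 11 × 13 = 2860.

2860 hours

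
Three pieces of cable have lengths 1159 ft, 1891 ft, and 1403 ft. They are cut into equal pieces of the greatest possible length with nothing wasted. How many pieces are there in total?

73

Piece length = gcd(1159, 1891, 1403).
1159 = 19 × 61
1891 = 31 × 61
1403 = 23 × 61
gcd(1159, 1891, 1403) = 61.
Total pieces = 1159/61 + 1891/61 + 1403/61 = 19 + 31 + 23 = 73.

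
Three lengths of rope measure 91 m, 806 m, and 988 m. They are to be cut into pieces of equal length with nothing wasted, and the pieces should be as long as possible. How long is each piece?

Each piece length must divide every original length, so the longest possible is gcd(91, 806, 988).
91 = 7 × 13
806 = 2 × 13 × 31
988 = 2^2 × 13 × 19
gcd(91, 806, 988) = 13.

13 m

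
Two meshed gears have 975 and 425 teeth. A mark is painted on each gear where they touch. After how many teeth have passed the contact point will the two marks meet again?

The first simultaneous occurrence is after LCM of the individual periods.
975 = 3 × 5^2 × 13
425 = 5^2 × 17
LCM(975, 425) = 3 × 5^2 × 13 × 17 = 16575.

16575 teeth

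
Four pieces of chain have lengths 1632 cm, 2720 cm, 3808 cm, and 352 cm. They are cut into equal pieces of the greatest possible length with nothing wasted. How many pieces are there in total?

Piece length = gcd(1632, 2720, 3808, 352).
1632 = 2^5 × 3 × 17
2720 = 2^5 × 5 × 17
3808 = 2^5 × 7 × 17
352 = 2^5 × 11
gcd(1632, 2720, 3808, 352) = 2^5 = 32.
Total pieces = 1632/32 + 2720/32 + 3808/32 + 352/32 = 51 + 85 + 119 + 11 = 266.

266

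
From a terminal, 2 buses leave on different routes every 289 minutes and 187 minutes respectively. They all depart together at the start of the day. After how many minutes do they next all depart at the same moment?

They coincide at every common multiple of the periods; the first is the LCM.
289 = 17^2
187 = 11 × 17
LCM(289, 187) = 11 × 17^2 = 3179.

3179 minutes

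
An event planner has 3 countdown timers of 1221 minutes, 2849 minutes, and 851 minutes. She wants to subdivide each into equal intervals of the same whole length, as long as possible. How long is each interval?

The interval must divide each timer length; the longest such is the gcd.
1221 = 3 × 11 × 37
2849 = 7 × 11 × 37
851 = 23 × 37
gcd(1221, 2849, 851) = 37.

37 minutes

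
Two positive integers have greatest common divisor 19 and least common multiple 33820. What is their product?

For any two positive integers, gcd × lcm = product = 19 × 33820 = 642580.

642580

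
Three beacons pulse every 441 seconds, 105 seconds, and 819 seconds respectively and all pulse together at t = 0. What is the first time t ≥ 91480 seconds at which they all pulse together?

114660 seconds

Joint pulses occur at multiples of LCM(441, 105, 819).
441 = 3^2 × 7^2
105 = 3 × 5 × 7
819 = 3^2 × 7 × 13
LCM(441, 105, 819) = 3^2 × 5 × 7^2 × 13 = 28665.
Smallest multiple of 28665 that is ≥ 91480: ⌈91480/28665⌉ × 28665 = 4 × 28665 = 114660.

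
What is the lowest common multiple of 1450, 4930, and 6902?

1450 = 2 × 5^2 × 29
4930 = 2 × 5 × 17 × 29
6902 = 2 × 7 × 17 × 29
LCM(1450, 4930, 6902) = 2 × 5^2 × 7 × 17 × 29 = 172550.

172550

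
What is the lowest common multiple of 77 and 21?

231

77 = 7 × 11
21 = 3 × 7
LCM(77, 21) = 3 × 7 × 11 = 231.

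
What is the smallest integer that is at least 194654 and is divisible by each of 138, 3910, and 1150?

234600

The integer must be a common multiple of 138, 3910, and 1150, so a multiple of their LCM.
138 = 2 × 3 × 23
3910 = 2 × 5 × 17 × 23
1150 = 2 × 5^2 × 23
LCM(138, 3910, 1150) = 2 × 3 × 5^2 × 17 × 23 = 58650.
Smallest multiple of 58650 that is ≥ 194654: ⌈194654/58650⌉ × 58650 = 4 × 58650 = 234600.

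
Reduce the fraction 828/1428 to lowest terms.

828 = 2^2 × 3^2 × 23
1428 = 2^2 × 3 × 7 × 17
gcd(828, 1428) = 2^2 × 3 = 12.
Divide numerator and denominator by 12: 828/1428 = 69/119.

69/119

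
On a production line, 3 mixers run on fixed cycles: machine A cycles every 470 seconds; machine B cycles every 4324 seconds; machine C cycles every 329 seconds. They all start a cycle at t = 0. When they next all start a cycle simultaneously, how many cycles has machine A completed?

They are all back at their starting positions together after one LCM of the periods.
470 = 2 × 5 × 47
4324 = 2^2 × 23 × 47
329 = 7 × 47
LCM(470, 4324, 329) = 2^2 × 5 × 7 × 23 × 47 = 151340.
Cycles for period 470: 151340 / 470 = 322.

322 cycles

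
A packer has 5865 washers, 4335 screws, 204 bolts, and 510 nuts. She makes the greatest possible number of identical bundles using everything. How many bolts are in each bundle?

4

Number of bundles = gcd(5865, 4335, 204, 510).
5865 = 3 × 5 × 17 × 23
4335 = 3 × 5 × 17^2
204 = 2^2 × 3 × 17
510 = 2 × 3 × 5 × 17
gcd(5865, 4335, 204, 510) = 3 × 17 = 51.
bolts per bundle = 204 / 51 = 4.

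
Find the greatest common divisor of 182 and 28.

182 = 2 × 7 × 13
28 = 2^2 × 7
gcd(182, 28) = 2 × 7 = 14.

14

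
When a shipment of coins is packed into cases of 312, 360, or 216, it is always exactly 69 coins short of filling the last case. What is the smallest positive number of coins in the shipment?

13971

Being 69 short of a full case of size k means N ≡ −69 (mod k), i.e. N + 69 is a multiple of each size.
312 = 2^3 × 3 × 13
360 = 2^3 × 3^2 × 5
216 = 2^3 × 3^3
LCM(312, 360, 216) = 2^3 × 3^3 × 5 × 13 = 14040.
Smallest positive N is 14040 − 69 = 13971.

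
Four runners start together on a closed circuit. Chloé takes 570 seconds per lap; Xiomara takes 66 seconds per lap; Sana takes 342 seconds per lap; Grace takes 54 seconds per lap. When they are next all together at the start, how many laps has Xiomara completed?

The first common completion time is the LCM of the periods.
570 = 2 × 3 × 5 × 19
66 = 2 × 3 × 11
342 = 2 × 3^2 × 19
54 = 2 × 3^3
LCM(570, 66, 342, 54) = 2 × 3^3 × 5 × 11 × 19 = 56430.
Laps for period 66: 56430 / 66 = 855.

855 laps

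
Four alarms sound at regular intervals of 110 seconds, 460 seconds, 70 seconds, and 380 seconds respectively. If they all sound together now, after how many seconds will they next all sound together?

672980 seconds

We need the least common multiple of the intervals.
110 = 2 × 5 × 11
460 = 2^2 × 5 × 23
70 = 2 × 5 × 7
380 = 2^2 × 5 × 19
LCM(110, 460, 70, 380) = 2^2 × 5 × 7 × 11 × 19 × 23 = 672980.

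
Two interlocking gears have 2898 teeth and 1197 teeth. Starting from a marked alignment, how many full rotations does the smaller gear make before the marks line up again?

46 rotations

All finish a whole number of cycles simultaneously at t = LCM of the periods.
2898 = 2 × 3^2 × 7 × 23
1197 = 3^2 × 7 × 19
LCM(2898, 1197) = 2 × 3^2 × 7 × 19 × 23 = 55062.
Rotations for period 1197: 55062 / 1197 = 46.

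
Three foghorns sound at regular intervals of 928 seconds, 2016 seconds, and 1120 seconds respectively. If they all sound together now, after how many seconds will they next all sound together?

292320 seconds

We need the least common multiple of the intervals.
928 = 2^5 × 29
2016 = 2^5 × 3^2 × 7
1120 = 2^5 × 5 × 7
LCM(928, 2016, 1120) = 2^5 × 3^2 × 5 × 7 × 29 = 292320.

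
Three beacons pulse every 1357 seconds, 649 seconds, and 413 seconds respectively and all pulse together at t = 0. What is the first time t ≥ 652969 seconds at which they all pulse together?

Joint pulses occur at multiples of LCM(1357, 649, 413).
1357 = 23 × 59
649 = 11 × 59
413 = 7 × 59
LCM(1357, 649, 413) = 7 × 11 × 23 × 59 = 104489.
Smallest multiple of 104489 that is ≥ 652969: ⌈652969/104489⌉ × 104489 = 7 × 104489 = 731423.

731423 seconds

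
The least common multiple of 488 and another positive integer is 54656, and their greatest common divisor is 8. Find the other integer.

gcd × lcm = product of the two integers, so the other integer is (8 × 54656) / 488 = 896.

896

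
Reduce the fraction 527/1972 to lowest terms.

527 = 17 × 31
1972 = 2^2 × 17 × 29
gcd(527, 1972) = 17.
Divide numerator and denominator by 17: 527/1972 = 31/116.

31/116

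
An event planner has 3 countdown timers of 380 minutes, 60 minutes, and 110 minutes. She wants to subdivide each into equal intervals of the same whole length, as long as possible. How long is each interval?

10 minutes

The interval must divide each timer length; the longest such is the gcd.
380 = 2^2 × 5 × 19
60 = 2^2 × 3 × 5
110 = 2 × 5 × 11
gcd(380, 60, 110) = 2 × 5 = 10.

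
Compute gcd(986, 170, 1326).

986 = 2 × 17 × 29
170 = 2 × 5 × 17
1326 = 2 × 3 × 13 × 17
gcd(986, 170, 1326) = 2 × 17 = 34.

34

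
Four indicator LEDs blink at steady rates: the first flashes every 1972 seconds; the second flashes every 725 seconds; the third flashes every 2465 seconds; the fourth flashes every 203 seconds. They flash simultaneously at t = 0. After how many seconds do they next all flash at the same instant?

They coincide at every common multiple of the periods; the first is the LCM.
1972 = 2^2 × 17 × 29
725 = 5^2 × 29
2465 = 5 × 17 × 29
203 = 7 × 29
LCM(1972, 725, 2465, 203) = 2^2 × 5^2 × 7 × 17 × 29 = 345100.

345100 seconds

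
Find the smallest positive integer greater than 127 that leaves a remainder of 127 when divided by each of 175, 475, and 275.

N − 127 must be a common multiple of 175, 475, and 275.
175 = 5^2 × 7
475 = 5^2 × 19
275 = 5^2 × 11
LCM(175, 475, 275) = 5^2 × 7 × 11 × 19 = 36575.
Smallest N > 127 is LCM + 127 = 36575 + 127 = 36702.

36702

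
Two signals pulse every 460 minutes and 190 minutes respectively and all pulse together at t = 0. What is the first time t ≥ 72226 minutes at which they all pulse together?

78660 minutes

Joint pulses occur at multiples of LCM(460, 190).
460 = 2^2 × 5 × 23
190 = 2 × 5 × 19
LCM(460, 190) = 2^2 × 5 × 19 × 23 = 8740.
Smallest multiple of 8740 that is ≥ 72226: ⌈72226/8740⌉ × 8740 = 9 × 8740 = 78660.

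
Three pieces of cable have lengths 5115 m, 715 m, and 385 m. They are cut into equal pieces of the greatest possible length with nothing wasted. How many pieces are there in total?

113

Piece length = gcd(5115, 715, 385).
5115 = 3 × 5 × 11 × 31
715 = 5 × 11 × 13
385 = 5 × 7 × 11
gcd(5115, 715, 385) = 5 × 11 = 55.
Total pieces = 5115/55 + 715/55 + 385/55 = 93 + 13 + 7 = 113.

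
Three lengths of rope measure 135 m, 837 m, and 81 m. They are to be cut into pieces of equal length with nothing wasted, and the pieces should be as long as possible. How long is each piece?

27 m

The greatest length dividing all of 135, 837, and 81 is their gcd.
135 = 3^3 × 5
837 = 3^3 × 31
81 = 3^4
gcd(135, 837, 81) = 3^3 = 27.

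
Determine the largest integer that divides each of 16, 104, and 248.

16 = 2^4
104 = 2^3 × 13
248 = 2^3 × 31
gcd(16, 104, 248) = 2^3 = 8.

8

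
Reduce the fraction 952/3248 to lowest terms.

952 = 2^3 × 7 × 17
3248 = 2^4 × 7 × 29
gcd(952, 3248) = 2^3 × 7 = 56.
Divide numerator and denominator by 56: 952/3248 = 17/58.

17/58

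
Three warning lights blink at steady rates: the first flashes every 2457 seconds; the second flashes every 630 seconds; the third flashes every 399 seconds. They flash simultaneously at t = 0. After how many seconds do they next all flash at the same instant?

466830 seconds

We need the least common multiple of the intervals.
2457 = 3^3 × 7 × 13
630 = 2 × 3^2 × 5 × 7
399 = 3 × 7 × 19
LCM(2457, 630, 399) = 2 × 3^3 × 5 × 7 × 13 × 19 = 466830.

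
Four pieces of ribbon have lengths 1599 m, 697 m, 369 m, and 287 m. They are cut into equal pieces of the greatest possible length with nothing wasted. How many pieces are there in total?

Piece length = gcd(1599, 697, 369, 287).
1599 = 3 × 13 × 41
697 = 17 × 41
369 = 3^2 × 41
287 = 7 × 41
gcd(1599, 697, 369, 287) = 41.
Total pieces = 1599/41 + 697/41 + 369/41 + 287/41 = 39 + 17 + 9 + 7 = 72.

72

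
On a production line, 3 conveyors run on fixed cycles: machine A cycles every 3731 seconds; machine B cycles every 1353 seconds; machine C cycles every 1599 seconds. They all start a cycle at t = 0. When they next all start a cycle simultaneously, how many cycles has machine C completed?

77 cycles

The first common completion time is the LCM of the periods.
3731 = 7 × 13 × 41
1353 = 3 × 11 × 41
1599 = 3 × 13 × 41
LCM(3731, 1353, 1599) = 3 × 7 × 11 × 13 × 41 = 123123.
Cycles for period 1599: 123123 / 1599 = 77.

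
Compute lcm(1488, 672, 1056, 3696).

229152

1488 = 2^4 × 3 × 31
672 = 2^5 × 3 × 7
1056 = 2^5 × 3 × 11
3696 = 2^4 × 3 × 7 × 11
LCM(1488, 672, 1056, 3696) = 2^5 × 3 × 7 × 11 × 31 = 229152.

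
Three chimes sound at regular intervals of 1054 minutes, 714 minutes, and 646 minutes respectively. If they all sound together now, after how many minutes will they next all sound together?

They coincide at every common multiple of the periods; the first is the LCM.
1054 = 2 × 17 × 31
714 = 2 × 3 × 7 × 17
646 = 2 × 17 × 19
LCM(1054, 714, 646) = 2 × 3 × 7 × 17 × 19 × 31 = 420546.

420546 minutes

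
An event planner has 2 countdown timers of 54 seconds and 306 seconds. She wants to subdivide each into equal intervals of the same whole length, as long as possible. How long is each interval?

The interval must divide each timer length; the longest such is the gcd.
54 = 2 × 3^3
306 = 2 × 3^2 × 17
gcd(54, 306) = 2 × 3^2 = 18.

18 seconds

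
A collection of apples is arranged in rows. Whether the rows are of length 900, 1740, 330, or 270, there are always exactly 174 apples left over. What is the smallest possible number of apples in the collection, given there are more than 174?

861474

N − 174 must be a common multiple of 900, 1740, 330, and 270.
900 = 2^2 × 3^2 × 5^2
1740 = 2^2 × 3 × 5 × 29
330 = 2 × 3 × 5 × 11
270 = 2 × 3^3 × 5
LCM(900, 1740, 330, 270) = 2^2 × 3^3 × 5^2 × 11 × 29 = 861300.
Smallest N > 174 is LCM + 174 = 861300 + 174 = 861474.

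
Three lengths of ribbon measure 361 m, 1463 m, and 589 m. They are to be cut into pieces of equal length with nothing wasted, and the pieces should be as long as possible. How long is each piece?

19 m

The greatest length dividing all of 361, 1463, and 589 is their gcd.
361 = 19^2
1463 = 7 × 11 × 19
589 = 19 × 31
gcd(361, 1463, 589) = 19.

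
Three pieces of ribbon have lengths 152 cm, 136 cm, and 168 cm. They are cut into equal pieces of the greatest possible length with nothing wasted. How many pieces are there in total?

Piece length = gcd(152, 136, 168).
152 = 2^3 × 19
136 = 2^3 × 17
168 = 2^3 × 3 × 7
gcd(152, 136, 168) = 2^3 = 8.
Total pieces = 152/8 + 136/8 + 168/8 = 19 + 17 + 21 = 57.

57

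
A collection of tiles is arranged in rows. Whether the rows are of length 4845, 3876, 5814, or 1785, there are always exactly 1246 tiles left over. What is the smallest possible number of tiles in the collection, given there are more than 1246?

408226

N − 1246 must be a common multiple of 4845, 3876, 5814, and 1785.
4845 = 3 × 5 × 17 × 19
3876 = 2^2 × 3 × 17 × 19
5814 = 2 × 3^2 × 17 × 19
1785 = 3 × 5 × 7 × 17
LCM(4845, 3876, 5814, 1785) = 2^2 × 3^2 × 5 × 7 × 17 × 19 = 406980.
Smallest N > 1246 is LCM + 1246 = 406980 + 1246 = 408226.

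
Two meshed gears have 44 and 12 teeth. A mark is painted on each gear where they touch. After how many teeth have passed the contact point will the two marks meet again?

The first simultaneous occurrence is after LCM of the individual periods.
44 = 2^2 × 11
12 = 2^2 × 3
LCM(44, 12) = 2^2 × 3 × 11 = 132.

132 teeth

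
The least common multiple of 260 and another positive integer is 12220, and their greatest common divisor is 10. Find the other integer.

470

gcd × lcm = product of the two integers, so the other integer is (10 × 12220) / 260 = 470.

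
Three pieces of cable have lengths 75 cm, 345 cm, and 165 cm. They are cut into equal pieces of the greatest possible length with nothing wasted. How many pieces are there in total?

Piece length = gcd(75, 345, 165).
75 = 3 × 5^2
345 = 3 × 5 × 23
165 = 3 × 5 × 11
gcd(75, 345, 165) = 3 × 5 = 15.
Total pieces = 75/15 + 345/15 + 165/15 = 5 + 23 + 11 = 39.

39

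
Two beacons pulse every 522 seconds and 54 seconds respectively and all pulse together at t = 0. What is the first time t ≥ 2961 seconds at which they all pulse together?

Joint pulses occur at multiples of LCM(522, 54).
522 = 2 × 3^2 × 29
54 = 2 × 3^3
LCM(522, 54) = 2 × 3^3 × 29 = 1566.
Smallest multiple of 1566 that is ≥ 2961: ⌈2961/1566⌉ × 1566 = 2 × 1566 = 3132.

3132 seconds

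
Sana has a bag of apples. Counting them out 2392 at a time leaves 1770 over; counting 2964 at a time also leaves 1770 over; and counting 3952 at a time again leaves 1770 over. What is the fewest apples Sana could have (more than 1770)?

274458

N − 1770 must be a common multiple of 2392, 2964, and 3952.
2392 = 2^3 × 13 × 23
2964 = 2^2 × 3 × 13 × 19
3952 = 2^4 × 13 × 19
LCM(2392, 2964, 3952) = 2^4 × 3 × 13 × 19 × 23 = 272688.
Smallest N > 1770 is LCM + 1770 = 272688 + 1770 = 274458.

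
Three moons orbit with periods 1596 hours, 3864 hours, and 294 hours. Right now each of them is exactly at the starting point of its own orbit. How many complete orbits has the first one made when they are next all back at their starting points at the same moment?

All finish a whole number of cycles simultaneously at t = LCM of the periods.
1596 = 2^2 × 3 × 7 × 19
3864 = 2^3 × 3 × 7 × 23
294 = 2 × 3 × 7^2
LCM(1596, 3864, 294) = 2^3 × 3 × 7^2 × 19 × 23 = 513912.
Orbits for period 1596: 513912 / 1596 = 322.

322 orbits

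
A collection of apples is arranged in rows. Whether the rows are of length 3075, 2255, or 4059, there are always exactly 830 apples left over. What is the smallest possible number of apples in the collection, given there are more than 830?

N − 830 must be a common multiple of 3075, 2255, and 4059.
3075 = 3 × 5^2 × 41
2255 = 5 × 11 × 41
4059 = 3^2 × 11 × 41
LCM(3075, 2255, 4059) = 3^2 × 5^2 × 11 × 41 = 101475.
Smallest N > 830 is LCM + 830 = 101475 + 830 = 102305.

102305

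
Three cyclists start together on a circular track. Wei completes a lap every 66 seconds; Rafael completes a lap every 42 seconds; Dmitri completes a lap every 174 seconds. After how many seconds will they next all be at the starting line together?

They coincide at every common multiple of the periods; the first is the LCM.
66 = 2 × 3 × 11
42 = 2 × 3 × 7
174 = 2 × 3 × 29
LCM(66, 42, 174) = 2 × 3 × 7 × 11 × 29 = 13398.

13398 seconds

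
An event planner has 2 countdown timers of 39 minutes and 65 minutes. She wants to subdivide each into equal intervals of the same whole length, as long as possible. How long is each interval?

The interval must divide each timer length; the longest such is the gcd.
39 = 3 × 13
65 = 5 × 13
gcd(39, 65) = 13.

13 minutes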